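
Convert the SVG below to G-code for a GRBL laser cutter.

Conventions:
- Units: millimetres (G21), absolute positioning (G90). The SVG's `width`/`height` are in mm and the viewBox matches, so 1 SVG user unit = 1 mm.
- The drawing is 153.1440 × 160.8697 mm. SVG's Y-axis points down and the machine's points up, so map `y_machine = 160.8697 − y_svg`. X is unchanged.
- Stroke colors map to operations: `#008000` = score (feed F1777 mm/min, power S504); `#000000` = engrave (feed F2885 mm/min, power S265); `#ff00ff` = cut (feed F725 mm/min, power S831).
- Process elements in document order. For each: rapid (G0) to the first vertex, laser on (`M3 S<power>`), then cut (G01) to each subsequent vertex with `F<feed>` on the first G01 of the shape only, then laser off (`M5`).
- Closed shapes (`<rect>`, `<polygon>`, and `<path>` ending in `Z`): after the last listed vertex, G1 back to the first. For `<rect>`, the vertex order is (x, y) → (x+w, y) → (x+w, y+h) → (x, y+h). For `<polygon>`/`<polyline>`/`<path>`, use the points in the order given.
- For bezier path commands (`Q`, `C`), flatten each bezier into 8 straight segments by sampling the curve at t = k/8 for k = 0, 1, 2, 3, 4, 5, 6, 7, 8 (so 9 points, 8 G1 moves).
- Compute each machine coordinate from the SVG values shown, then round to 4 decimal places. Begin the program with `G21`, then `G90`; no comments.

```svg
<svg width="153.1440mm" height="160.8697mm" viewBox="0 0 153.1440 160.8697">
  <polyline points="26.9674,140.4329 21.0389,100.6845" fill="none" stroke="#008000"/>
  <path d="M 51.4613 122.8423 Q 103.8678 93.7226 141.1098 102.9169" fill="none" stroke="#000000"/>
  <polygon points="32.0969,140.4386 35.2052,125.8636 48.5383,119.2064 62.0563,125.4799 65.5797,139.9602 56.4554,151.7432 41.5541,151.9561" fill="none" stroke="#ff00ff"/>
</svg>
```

G21
G90
G0 X26.9674 Y20.4368
M3 S504
G01 X21.0389 Y60.1852 F1777
M5
G0 X51.4613 Y38.0274
M3 S265
G01 X64.3260 Y44.7087 F2885
G01 X76.7168 Y50.1926
G01 X88.6337 Y54.4793
G01 X100.0767 Y57.5686
G01 X111.0458 Y59.4606
G01 X121.5410 Y60.1553
G01 X131.5624 Y59.6527
G01 X141.1098 Y57.9528
M5
G0 X32.0969 Y20.4311
M3 S831
G01 X35.2052 Y35.0061 F725
G01 X48.5383 Y41.6633
G01 X62.0563 Y35.3898
G01 X65.5797 Y20.9095
G01 X56.4554 Y9.1265
G01 X41.5541 Y8.9136
G01 X32.0969 Y20.4311
M5

Since the viewBox matches the mm dimensions, user units are millimetres directly. The only transform is the Y-flip y_m = 160.8697 − y_svg.

Shape 1 is a line segment drawn with `<polyline>`. Its stroke #008000 means score at S504, F1777. After flipping Y the toolpath is (26.9674,20.4368) → (21.0389,60.1852).

Shape 2 is a quadratic bezier drawn with `<path>`. Its stroke #000000 means engrave at S265, F2885. After flipping Y the toolpath is (51.4613,38.0274) → (64.3260,44.7087) → (76.7168,50.1926) → (88.6337,54.4793) → (100.0767,57.5686) → (111.0458,59.4606) → (121.5410,60.1553) → (131.5624,59.6527) → (141.1098,57.9528).

Shape 3 is a regular polygon drawn with `<polygon>`. Its stroke #ff00ff means cut at S831, F725. After flipping Y the toolpath is (32.0969,20.4311) → (35.2052,35.0061) → (48.5383,41.6633) → (62.0563,35.3898) → (65.5797,20.9095) → (56.4554,9.1265) → (41.5541,8.9136) → (32.0969,20.4311), returning to the start.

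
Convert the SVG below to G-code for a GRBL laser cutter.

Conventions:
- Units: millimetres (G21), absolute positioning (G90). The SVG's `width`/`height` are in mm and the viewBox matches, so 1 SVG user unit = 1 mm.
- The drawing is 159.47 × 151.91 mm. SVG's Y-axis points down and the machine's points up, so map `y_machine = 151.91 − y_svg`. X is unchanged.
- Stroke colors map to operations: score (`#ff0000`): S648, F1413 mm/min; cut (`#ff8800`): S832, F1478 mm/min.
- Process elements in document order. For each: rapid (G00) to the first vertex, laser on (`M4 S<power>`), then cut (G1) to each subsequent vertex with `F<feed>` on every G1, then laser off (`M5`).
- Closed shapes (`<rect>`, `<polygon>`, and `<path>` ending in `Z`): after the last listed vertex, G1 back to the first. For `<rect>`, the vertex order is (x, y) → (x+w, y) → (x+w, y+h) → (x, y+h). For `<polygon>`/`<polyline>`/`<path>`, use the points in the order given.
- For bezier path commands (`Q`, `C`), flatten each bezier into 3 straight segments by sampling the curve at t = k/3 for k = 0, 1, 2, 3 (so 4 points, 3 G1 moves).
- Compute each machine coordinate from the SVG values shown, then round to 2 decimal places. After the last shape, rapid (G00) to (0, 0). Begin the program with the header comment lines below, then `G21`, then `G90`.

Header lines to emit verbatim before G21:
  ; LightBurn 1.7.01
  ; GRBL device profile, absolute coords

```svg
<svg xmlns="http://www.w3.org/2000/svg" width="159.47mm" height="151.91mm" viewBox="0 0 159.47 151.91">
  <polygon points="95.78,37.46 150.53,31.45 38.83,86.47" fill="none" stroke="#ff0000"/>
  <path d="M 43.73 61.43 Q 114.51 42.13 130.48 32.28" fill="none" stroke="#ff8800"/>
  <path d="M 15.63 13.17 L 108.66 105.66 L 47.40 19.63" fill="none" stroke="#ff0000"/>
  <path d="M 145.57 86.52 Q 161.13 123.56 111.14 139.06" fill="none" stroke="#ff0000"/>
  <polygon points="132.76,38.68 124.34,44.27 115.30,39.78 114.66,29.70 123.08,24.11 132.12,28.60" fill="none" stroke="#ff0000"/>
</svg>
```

Since the viewBox matches the mm dimensions, user units are millimetres directly. The only transform is the Y-flip y_m = 151.91 − y_svg.

Shape 1 is a closed polygon drawn with `<polygon>`. Its stroke #ff0000 means score at S648, F1413. After flipping Y the toolpath is (95.78,114.45) → (150.53,120.46) → (38.83,65.44) → (95.78,114.45), returning to the start.

Shape 2 is a quadratic bezier drawn with `<path>`. Its stroke #ff8800 means cut at S832, F1478. After flipping Y the toolpath is (43.73,90.48) → (84.83,102.30) → (113.74,112.01) → (130.48,119.63).

Shape 3 is a open polyline drawn with `<path>`. Its stroke #ff0000 means score at S648, F1413. After flipping Y the toolpath is (15.63,138.74) → (108.66,46.25) → (47.40,132.28).

Shape 4 is a quadratic bezier drawn with `<path>`. Its stroke #ff0000 means score at S648, F1413. After flipping Y the toolpath is (145.57,65.39) → (148.66,43.09) → (137.18,25.58) → (111.14,12.85).

Shape 5 is a regular polygon drawn with `<polygon>`. Its stroke #ff0000 means score at S648, F1413. After flipping Y the toolpath is (132.76,113.23) → (124.34,107.64) → (115.30,112.13) → (114.66,122.21) → (123.08,127.80) → (132.12,123.31) → (132.76,113.23), returning to the start.

; LightBurn 1.7.01
; GRBL device profile, absolute coords
G21
G90
G00 X95.78 Y114.45
M4 S648
G1 X150.53 Y120.46 F1413
G1 X38.83 Y65.44 F1413
G1 X95.78 Y114.45 F1413
M5
G00 X43.73 Y90.48
M4 S832
G1 X84.83 Y102.30 F1478
G1 X113.74 Y112.01 F1478
G1 X130.48 Y119.63 F1478
M5
G00 X15.63 Y138.74
M4 S648
G1 X108.66 Y46.25 F1413
G1 X47.40 Y132.28 F1413
M5
G00 X145.57 Y65.39
M4 S648
G1 X148.66 Y43.09 F1413
G1 X137.18 Y25.58 F1413
G1 X111.14 Y12.85 F1413
M5
G00 X132.76 Y113.23
M4 S648
G1 X124.34 Y107.64 F1413
G1 X115.30 Y112.13 F1413
G1 X114.66 Y122.21 F1413
G1 X123.08 Y127.80 F1413
G1 X132.12 Y123.31 F1413
G1 X132.76 Y113.23 F1413
M5
G00 X0.00 Y0.00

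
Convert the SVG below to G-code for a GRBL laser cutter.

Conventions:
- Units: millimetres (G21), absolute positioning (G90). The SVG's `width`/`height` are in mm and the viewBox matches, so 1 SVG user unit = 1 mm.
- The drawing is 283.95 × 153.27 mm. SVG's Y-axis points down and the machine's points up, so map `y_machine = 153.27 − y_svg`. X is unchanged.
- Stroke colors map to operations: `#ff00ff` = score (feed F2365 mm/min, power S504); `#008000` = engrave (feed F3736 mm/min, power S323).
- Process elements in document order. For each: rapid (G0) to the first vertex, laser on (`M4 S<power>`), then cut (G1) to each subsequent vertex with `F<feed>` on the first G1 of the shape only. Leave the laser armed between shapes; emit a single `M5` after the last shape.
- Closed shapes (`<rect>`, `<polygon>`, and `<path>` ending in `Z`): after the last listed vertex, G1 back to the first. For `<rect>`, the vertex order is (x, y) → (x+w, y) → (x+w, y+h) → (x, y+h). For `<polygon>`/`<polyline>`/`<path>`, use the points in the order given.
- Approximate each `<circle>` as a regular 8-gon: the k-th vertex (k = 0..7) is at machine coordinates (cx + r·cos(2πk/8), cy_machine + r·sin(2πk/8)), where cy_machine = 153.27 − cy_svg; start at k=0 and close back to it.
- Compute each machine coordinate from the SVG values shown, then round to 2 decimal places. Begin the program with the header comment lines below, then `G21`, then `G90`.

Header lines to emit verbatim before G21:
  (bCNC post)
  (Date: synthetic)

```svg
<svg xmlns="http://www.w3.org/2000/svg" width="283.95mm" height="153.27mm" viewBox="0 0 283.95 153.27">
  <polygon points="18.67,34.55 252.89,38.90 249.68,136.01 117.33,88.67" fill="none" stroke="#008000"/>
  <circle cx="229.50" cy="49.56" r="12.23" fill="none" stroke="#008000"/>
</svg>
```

Since the viewBox matches the mm dimensions, user units are millimetres directly. The only transform is the Y-flip y_m = 153.27 − y_svg.

Shape 1 is a closed polygon drawn with `<polygon>`. Its stroke #008000 means engrave at S323, F3736. After flipping Y the toolpath is (18.67,118.72) → (252.89,114.37) → (249.68,17.26) → (117.33,64.60) → (18.67,118.72), returning to the start.

Shape 2 is a circle drawn with `<circle>`. Its stroke #008000 means engrave at S323, F3736. After flipping Y the toolpath is (241.73,103.71) → (238.15,112.36) → (229.50,115.94) → (220.85,112.36) → (217.27,103.71) → (220.85,95.06) → (229.50,91.48) → (238.15,95.06) → (241.73,103.71), returning to the start.

(bCNC post)
(Date: synthetic)
G21
G90
G0 X18.67 Y118.72
M4 S323
G1 X252.89 Y114.37 F3736
G1 X249.68 Y17.26
G1 X117.33 Y64.60
G1 X18.67 Y118.72
G0 X241.73 Y103.71
M4 S323
G1 X238.15 Y112.36 F3736
G1 X229.50 Y115.94
G1 X220.85 Y112.36
G1 X217.27 Y103.71
G1 X220.85 Y95.06
G1 X229.50 Y91.48
G1 X238.15 Y95.06
G1 X241.73 Y103.71
M5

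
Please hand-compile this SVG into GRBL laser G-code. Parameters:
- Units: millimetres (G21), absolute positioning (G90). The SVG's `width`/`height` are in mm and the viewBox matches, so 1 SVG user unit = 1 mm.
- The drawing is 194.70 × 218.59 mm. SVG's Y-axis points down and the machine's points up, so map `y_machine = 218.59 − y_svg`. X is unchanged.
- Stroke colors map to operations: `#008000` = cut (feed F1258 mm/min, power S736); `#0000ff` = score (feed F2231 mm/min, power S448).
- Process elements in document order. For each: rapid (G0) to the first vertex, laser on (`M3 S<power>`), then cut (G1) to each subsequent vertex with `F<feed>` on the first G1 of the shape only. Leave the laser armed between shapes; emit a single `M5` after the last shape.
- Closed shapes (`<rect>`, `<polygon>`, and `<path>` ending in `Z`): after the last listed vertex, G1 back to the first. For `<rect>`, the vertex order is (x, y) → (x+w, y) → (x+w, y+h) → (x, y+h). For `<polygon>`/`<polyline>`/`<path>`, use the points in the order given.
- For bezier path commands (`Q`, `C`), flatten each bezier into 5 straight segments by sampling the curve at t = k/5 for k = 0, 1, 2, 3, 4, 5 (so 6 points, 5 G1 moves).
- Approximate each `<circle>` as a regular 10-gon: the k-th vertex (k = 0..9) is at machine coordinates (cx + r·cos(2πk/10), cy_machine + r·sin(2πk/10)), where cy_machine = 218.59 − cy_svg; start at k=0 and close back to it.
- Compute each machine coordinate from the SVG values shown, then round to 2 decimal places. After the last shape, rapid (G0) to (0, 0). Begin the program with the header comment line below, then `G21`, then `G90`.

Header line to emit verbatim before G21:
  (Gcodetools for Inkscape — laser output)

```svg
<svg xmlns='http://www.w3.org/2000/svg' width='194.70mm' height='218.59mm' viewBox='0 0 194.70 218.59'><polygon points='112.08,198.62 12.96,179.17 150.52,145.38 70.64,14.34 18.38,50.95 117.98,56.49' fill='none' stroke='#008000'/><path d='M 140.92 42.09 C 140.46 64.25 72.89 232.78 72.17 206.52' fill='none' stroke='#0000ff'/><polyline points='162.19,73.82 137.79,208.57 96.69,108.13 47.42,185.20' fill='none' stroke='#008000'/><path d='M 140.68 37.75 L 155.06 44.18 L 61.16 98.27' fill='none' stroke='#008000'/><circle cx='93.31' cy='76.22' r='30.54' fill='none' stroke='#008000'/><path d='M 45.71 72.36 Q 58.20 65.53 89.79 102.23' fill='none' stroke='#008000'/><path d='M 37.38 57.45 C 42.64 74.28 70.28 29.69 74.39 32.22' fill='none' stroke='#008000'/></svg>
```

Since the viewBox matches the mm dimensions, user units are millimetres directly. The only transform is the Y-flip y_m = 218.59 − y_svg.

Shape 1 is a closed polygon drawn with `<polygon>`. Its stroke #008000 means cut at S736, F1258. After flipping Y the toolpath is (112.08,19.97) → (12.96,39.42) → (150.52,73.21) → (70.64,204.25) → (18.38,167.64) → (117.98,162.10) → (112.08,19.97), returning to the start.

Shape 2 is a cubic bezier drawn with `<path>`. Its stroke #0000ff means score at S448, F2231. After flipping Y the toolpath is (140.92,176.50) → (133.66,148.37) → (116.73,101.48) → (96.55,52.22) → (79.55,16.96) → (72.17,12.07).

Shape 3 is a open polyline drawn with `<polyline>`. Its stroke #008000 means cut at S736, F1258. After flipping Y the toolpath is (162.19,144.77) → (137.79,10.02) → (96.69,110.46) → (47.42,33.39).

Shape 4 is a open polyline drawn with `<path>`. Its stroke #008000 means cut at S736, F1258. After flipping Y the toolpath is (140.68,180.84) → (155.06,174.41) → (61.16,120.32).

Shape 5 is a circle drawn with `<circle>`. Its stroke #008000 means cut at S736, F1258. After flipping Y the toolpath is (123.85,142.37) → (118.02,160.32) → (102.75,171.42) → (83.87,171.42) → (68.60,160.32) → (62.77,142.37) → (68.60,124.42) → (83.87,113.32) → (102.75,113.32) → (118.02,124.42) → (123.85,142.37), returning to the start.

Shape 6 is a quadratic bezier drawn with `<path>`. Its stroke #008000 means cut at S736, F1258. After flipping Y the toolpath is (45.71,146.23) → (51.47,147.22) → (58.76,144.73) → (67.57,138.76) → (77.92,129.30) → (89.79,116.36).

Shape 7 is a cubic bezier drawn with `<path>`. Its stroke #008000 means cut at S736, F1258. After flipping Y the toolpath is (37.38,161.14) → (42.85,157.54) → (51.50,163.48) → (61.10,173.73) → (69.47,183.10) → (74.39,186.37).

(Gcodetools for Inkscape — laser output)
G21
G90
G0 X112.08 Y19.97
M3 S736
G1 X12.96 Y39.42 F1258
G1 X150.52 Y73.21
G1 X70.64 Y204.25
G1 X18.38 Y167.64
G1 X117.98 Y162.10
G1 X112.08 Y19.97
G0 X140.92 Y176.50
M3 S448
G1 X133.66 Y148.37 F2231
G1 X116.73 Y101.48
G1 X96.55 Y52.22
G1 X79.55 Y16.96
G1 X72.17 Y12.07
G0 X162.19 Y144.77
M3 S736
G1 X137.79 Y10.02 F1258
G1 X96.69 Y110.46
G1 X47.42 Y33.39
G0 X140.68 Y180.84
M3 S736
G1 X155.06 Y174.41 F1258
G1 X61.16 Y120.32
G0 X123.85 Y142.37
M3 S736
G1 X118.02 Y160.32 F1258
G1 X102.75 Y171.42
G1 X83.87 Y171.42
G1 X68.60 Y160.32
G1 X62.77 Y142.37
G1 X68.60 Y124.42
G1 X83.87 Y113.32
G1 X102.75 Y113.32
G1 X118.02 Y124.42
G1 X123.85 Y142.37
G0 X45.71 Y146.23
M3 S736
G1 X51.47 Y147.22 F1258
G1 X58.76 Y144.73
G1 X67.57 Y138.76
G1 X77.92 Y129.30
G1 X89.79 Y116.36
G0 X37.38 Y161.14
M3 S736
G1 X42.85 Y157.54 F1258
G1 X51.50 Y163.48
G1 X61.10 Y173.73
G1 X69.47 Y183.10
G1 X74.39 Y186.37
M5
G0 X0.00 Y0.00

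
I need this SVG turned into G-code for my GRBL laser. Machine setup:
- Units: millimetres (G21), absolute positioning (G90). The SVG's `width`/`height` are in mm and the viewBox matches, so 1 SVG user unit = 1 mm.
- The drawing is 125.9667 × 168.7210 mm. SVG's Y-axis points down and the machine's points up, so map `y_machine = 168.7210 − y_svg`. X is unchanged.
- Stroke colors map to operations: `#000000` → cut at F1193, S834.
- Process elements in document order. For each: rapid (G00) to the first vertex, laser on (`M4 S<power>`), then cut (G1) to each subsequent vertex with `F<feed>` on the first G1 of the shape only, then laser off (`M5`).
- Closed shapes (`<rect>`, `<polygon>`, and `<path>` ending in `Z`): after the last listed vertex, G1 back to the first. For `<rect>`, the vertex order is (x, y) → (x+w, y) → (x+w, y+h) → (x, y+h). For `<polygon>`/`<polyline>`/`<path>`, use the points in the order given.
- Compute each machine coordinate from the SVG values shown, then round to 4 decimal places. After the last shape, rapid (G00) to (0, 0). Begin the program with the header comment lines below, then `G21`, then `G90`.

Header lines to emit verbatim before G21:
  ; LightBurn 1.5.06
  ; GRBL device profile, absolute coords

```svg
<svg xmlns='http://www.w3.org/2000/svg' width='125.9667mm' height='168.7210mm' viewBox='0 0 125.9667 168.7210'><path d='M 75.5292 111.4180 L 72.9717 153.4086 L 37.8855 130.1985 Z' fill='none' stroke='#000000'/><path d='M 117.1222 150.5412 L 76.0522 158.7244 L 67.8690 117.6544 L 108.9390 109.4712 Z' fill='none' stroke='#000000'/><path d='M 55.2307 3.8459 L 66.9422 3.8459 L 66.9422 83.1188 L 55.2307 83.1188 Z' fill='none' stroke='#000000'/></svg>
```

; LightBurn 1.5.06
; GRBL device profile, absolute coords
G21
G90
G00 X75.5292 Y57.3030
M4 S834
G1 X72.9717 Y15.3124 F1193
G1 X37.8855 Y38.5225
G1 X75.5292 Y57.3030
M5
G00 X117.1222 Y18.1798
M4 S834
G1 X76.0522 Y9.9966 F1193
G1 X67.8690 Y51.0666
G1 X108.9390 Y59.2498
G1 X117.1222 Y18.1798
M5
G00 X55.2307 Y164.8751
M4 S834
G1 X66.9422 Y164.8751 F1193
G1 X66.9422 Y85.6022
G1 X55.2307 Y85.6022
G1 X55.2307 Y164.8751
M5
G00 X0.0000 Y0.0000

1 u = 1 mm; y_m = 168.7210 − y.

[1] `<path>` regular polygon, #000000→cut S834 F1193: (75.5292,57.3030) → (72.9717,15.3124) → (37.8855,38.5225) → (75.5292,57.3030) (closed)

[2] `<path>` regular polygon, #000000→cut S834 F1193: (117.1222,18.1798) → (76.0522,9.9966) → (67.8690,51.0666) → (108.9390,59.2498) → (117.1222,18.1798) (closed)

[3] `<path>` rectangle, #000000→cut S834 F1193: (55.2307,164.8751) → (66.9422,164.8751) → (66.9422,85.6022) → (55.2307,85.6022) → (55.2307,164.8751) (closed)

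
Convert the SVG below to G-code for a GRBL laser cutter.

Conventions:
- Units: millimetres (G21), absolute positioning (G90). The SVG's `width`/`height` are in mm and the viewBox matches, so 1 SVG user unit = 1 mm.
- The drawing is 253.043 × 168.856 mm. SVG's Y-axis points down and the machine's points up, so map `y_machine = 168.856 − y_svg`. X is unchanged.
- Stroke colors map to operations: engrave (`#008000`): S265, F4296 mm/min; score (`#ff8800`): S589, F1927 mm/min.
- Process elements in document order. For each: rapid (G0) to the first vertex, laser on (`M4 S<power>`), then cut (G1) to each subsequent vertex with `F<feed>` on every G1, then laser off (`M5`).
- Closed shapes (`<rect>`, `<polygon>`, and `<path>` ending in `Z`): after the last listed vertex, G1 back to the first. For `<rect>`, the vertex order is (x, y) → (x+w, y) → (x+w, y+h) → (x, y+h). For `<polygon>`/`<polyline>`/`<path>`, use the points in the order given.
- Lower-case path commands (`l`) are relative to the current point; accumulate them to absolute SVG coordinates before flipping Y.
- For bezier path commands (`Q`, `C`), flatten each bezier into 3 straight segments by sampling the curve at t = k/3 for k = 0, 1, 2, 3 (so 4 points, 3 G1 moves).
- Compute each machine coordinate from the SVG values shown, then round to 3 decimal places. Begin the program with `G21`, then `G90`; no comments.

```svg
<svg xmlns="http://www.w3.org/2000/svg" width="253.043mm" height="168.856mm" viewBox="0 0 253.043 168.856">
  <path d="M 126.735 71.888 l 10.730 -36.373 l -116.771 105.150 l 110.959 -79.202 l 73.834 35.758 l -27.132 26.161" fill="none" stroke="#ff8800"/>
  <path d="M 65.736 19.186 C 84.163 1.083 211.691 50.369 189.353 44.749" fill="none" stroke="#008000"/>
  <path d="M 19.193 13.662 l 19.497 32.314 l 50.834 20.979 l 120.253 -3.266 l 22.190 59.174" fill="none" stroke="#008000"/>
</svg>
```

G21
G90
G0 X126.735 Y96.968
M4 S589
G1 X137.465 Y133.341 F1927
G1 X20.694 Y28.191 F1927
G1 X131.653 Y107.393 F1927
G1 X205.487 Y71.635 F1927
G1 X178.355 Y45.474 F1927
M5
G0 X65.736 Y149.670
M4 S265
G1 X110.939 Y149.839 F4296
G1 X171.327 Y132.260 F4296
G1 X189.353 Y124.107 F4296
M5
G0 X19.193 Y155.194
M4 S265
G1 X38.690 Y122.880 F4296
G1 X89.524 Y101.901 F4296
G1 X209.777 Y105.167 F4296
G1 X231.967 Y45.993 F4296
M5

viewBox `0 0 253.043 168.856` with mm width/height → 1 unit = 1 mm. Flip: y_m = 168.856 − y_svg.

**Shape 1** — `<path>` open polyline, stroke `#ff8800` → score (S589, F1927). Machine vertices: (126.735,96.968) → (137.465,133.341) → (20.694,28.191) → (131.653,107.393) → (205.487,71.635) → (178.355,45.474). Open path.

**Shape 2** — `<path>` cubic bezier, stroke `#008000` → engrave (S265, F4296). Control points (SVG): P0=(65.736,19.186), P1=(84.163,1.083), P2=(211.691,50.369), P3=(189.353,44.749); sampled at t=k/3. Machine vertices: (65.736,149.670) → (110.939,149.839) → (171.327,132.260) → (189.353,124.107). Open path.

**Shape 3** — `<path>` open polyline, stroke `#008000` → engrave (S265, F4296). Machine vertices: (19.193,155.194) → (38.690,122.880) → (89.524,101.901) → (209.777,105.167) → (231.967,45.993). Open path.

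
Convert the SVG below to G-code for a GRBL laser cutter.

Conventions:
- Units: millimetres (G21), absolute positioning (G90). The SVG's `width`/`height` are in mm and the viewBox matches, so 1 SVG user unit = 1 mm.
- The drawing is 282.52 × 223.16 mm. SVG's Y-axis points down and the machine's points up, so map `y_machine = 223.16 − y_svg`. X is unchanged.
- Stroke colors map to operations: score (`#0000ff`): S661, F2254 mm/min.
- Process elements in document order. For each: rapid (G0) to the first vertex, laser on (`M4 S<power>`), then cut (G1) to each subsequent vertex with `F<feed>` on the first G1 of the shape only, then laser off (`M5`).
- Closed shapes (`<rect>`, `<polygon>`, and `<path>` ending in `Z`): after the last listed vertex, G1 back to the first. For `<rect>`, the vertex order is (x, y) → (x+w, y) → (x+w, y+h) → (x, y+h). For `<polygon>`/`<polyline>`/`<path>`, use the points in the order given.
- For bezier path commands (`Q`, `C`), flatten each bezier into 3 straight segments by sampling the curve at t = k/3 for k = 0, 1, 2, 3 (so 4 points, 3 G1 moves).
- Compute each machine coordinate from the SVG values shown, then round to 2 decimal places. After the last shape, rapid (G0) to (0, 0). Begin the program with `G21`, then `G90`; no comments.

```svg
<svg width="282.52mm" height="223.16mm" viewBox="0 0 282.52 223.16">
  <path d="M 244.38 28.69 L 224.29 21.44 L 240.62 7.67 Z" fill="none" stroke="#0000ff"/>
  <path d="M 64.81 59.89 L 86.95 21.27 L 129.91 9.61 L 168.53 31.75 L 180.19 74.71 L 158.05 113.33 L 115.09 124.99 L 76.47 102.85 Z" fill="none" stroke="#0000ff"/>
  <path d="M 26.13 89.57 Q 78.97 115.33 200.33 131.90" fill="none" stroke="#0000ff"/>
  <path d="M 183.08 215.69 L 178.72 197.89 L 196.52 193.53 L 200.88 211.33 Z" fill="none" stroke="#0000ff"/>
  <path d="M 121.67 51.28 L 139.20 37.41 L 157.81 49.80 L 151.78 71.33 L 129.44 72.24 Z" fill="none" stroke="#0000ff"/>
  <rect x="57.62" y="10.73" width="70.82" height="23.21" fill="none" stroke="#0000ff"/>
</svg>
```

G21
G90
G0 X244.38 Y194.47
M4 S661
G1 X224.29 Y201.72 F2254
G1 X240.62 Y215.49
G1 X244.38 Y194.47
M5
G0 X64.81 Y163.27
M4 S661
G1 X86.95 Y201.89 F2254
G1 X129.91 Y213.55
G1 X168.53 Y191.41
G1 X180.19 Y148.45
G1 X158.05 Y109.83
G1 X115.09 Y98.17
G1 X76.47 Y120.31
G1 X64.81 Y163.27
M5
G0 X26.13 Y133.59
M4 S661
G1 X68.97 Y117.44 F2254
G1 X127.04 Y103.33
G1 X200.33 Y91.26
M5
G0 X183.08 Y7.47
M4 S661
G1 X178.72 Y25.27 F2254
G1 X196.52 Y29.63
G1 X200.88 Y11.83
G1 X183.08 Y7.47
M5
G0 X121.67 Y171.88
M4 S661
G1 X139.20 Y185.75 F2254
G1 X157.81 Y173.36
G1 X151.78 Y151.83
G1 X129.44 Y150.92
G1 X121.67 Y171.88
M5
G0 X57.62 Y212.43
M4 S661
G1 X128.44 Y212.43 F2254
G1 X128.44 Y189.22
G1 X57.62 Y189.22
G1 X57.62 Y212.43
M5
G0 X0.00 Y0.00

viewBox `0 0 282.52 223.16` with mm width/height → 1 unit = 1 mm. Flip: y_m = 223.16 − y_svg.

**Shape 1** — `<path>` regular polygon, stroke `#0000ff` → score (S661, F2254). Machine vertices: (244.38,194.47) → (224.29,201.72) → (240.62,215.49) → (244.38,194.47). Closed: final G1 returns to the first vertex.

**Shape 2** — `<path>` regular polygon, stroke `#0000ff` → score (S661, F2254). Machine vertices: (64.81,163.27) → (86.95,201.89) → (129.91,213.55) → (168.53,191.41) → (180.19,148.45) → (158.05,109.83) → (115.09,98.17) → (76.47,120.31) → (64.81,163.27). Closed: final G1 returns to the first vertex.

**Shape 3** — `<path>` quadratic bezier, stroke `#0000ff` → score (S661, F2254). Control points (SVG): P0=(26.13,89.57), P1=(78.97,115.33), P2=(200.33,131.90); sampled at t=k/3. Machine vertices: (26.13,133.59) → (68.97,117.44) → (127.04,103.33) → (200.33,91.26). Open path.

**Shape 4** — `<path>` regular polygon, stroke `#0000ff` → score (S661, F2254). Machine vertices: (183.08,7.47) → (178.72,25.27) → (196.52,29.63) → (200.88,11.83) → (183.08,7.47). Closed: final G1 returns to the first vertex.

**Shape 5** — `<path>` regular polygon, stroke `#0000ff` → score (S661, F2254). Machine vertices: (121.67,171.88) → (139.20,185.75) → (157.81,173.36) → (151.78,151.83) → (129.44,150.92) → (121.67,171.88). Closed: final G1 returns to the first vertex.

**Shape 6** — `<rect>` rectangle, stroke `#0000ff` → score (S661, F2254). Machine vertices: (57.62,212.43) → (128.44,212.43) → (128.44,189.22) → (57.62,189.22) → (57.62,212.43). Closed: final G1 returns to the first vertex.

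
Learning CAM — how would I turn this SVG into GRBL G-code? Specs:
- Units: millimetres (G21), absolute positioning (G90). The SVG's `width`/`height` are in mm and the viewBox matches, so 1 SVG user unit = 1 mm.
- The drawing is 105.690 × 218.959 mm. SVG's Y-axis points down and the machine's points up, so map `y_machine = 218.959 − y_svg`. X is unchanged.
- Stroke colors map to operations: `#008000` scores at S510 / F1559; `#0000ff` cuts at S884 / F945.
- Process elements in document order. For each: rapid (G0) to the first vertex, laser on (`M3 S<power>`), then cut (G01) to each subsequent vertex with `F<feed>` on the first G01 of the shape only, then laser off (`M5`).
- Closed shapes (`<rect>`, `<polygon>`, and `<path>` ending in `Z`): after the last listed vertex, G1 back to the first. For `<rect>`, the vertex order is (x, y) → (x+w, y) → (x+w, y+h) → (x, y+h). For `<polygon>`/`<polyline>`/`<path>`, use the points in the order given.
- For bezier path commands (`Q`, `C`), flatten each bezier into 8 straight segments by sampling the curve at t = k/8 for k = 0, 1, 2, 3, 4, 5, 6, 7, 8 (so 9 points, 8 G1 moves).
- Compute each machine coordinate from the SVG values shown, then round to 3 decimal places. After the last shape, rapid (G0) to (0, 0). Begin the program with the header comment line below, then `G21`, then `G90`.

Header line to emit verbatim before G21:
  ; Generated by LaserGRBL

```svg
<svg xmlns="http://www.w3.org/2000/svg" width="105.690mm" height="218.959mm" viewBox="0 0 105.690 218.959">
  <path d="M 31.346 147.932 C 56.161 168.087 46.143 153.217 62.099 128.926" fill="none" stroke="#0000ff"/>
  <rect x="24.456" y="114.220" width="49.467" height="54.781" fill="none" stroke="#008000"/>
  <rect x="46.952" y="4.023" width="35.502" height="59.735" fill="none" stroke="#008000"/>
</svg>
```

Since the viewBox matches the mm dimensions, user units are millimetres directly. The only transform is the Y-flip y_m = 218.959 − y_svg.

Shape 1 is a cubic bezier drawn with `<path>`. Its stroke #0000ff means cut at S884, F945. After flipping Y the toolpath is (31.346,71.027) → (39.138,65.061) → (44.376,62.078) → (47.774,61.779) → (50.045,63.863) → (51.900,68.030) → (54.052,73.981) → (57.214,81.415) → (62.099,90.033).

Shape 2 is a rectangle drawn with `<rect>`. Its stroke #008000 means score at S510, F1559. After flipping Y the toolpath is (24.456,104.739) → (73.923,104.739) → (73.923,49.958) → (24.456,49.958) → (24.456,104.739), returning to the start.

Shape 3 is a rectangle drawn with `<rect>`. Its stroke #008000 means score at S510, F1559. After flipping Y the toolpath is (46.952,214.936) → (82.454,214.936) → (82.454,155.201) → (46.952,155.201) → (46.952,214.936), returning to the start.

; Generated by LaserGRBL
G21
G90
G0 X31.346 Y71.027
M3 S884
G01 X39.138 Y65.061 F945
G01 X44.376 Y62.078
G01 X47.774 Y61.779
G01 X50.045 Y63.863
G01 X51.900 Y68.030
G01 X54.052 Y73.981
G01 X57.214 Y81.415
G01 X62.099 Y90.033
M5
G0 X24.456 Y104.739
M3 S510
G01 X73.923 Y104.739 F1559
G01 X73.923 Y49.958
G01 X24.456 Y49.958
G01 X24.456 Y104.739
M5
G0 X46.952 Y214.936
M3 S510
G01 X82.454 Y214.936 F1559
G01 X82.454 Y155.201
G01 X46.952 Y155.201
G01 X46.952 Y214.936
M5
G0 X0.000 Y0.000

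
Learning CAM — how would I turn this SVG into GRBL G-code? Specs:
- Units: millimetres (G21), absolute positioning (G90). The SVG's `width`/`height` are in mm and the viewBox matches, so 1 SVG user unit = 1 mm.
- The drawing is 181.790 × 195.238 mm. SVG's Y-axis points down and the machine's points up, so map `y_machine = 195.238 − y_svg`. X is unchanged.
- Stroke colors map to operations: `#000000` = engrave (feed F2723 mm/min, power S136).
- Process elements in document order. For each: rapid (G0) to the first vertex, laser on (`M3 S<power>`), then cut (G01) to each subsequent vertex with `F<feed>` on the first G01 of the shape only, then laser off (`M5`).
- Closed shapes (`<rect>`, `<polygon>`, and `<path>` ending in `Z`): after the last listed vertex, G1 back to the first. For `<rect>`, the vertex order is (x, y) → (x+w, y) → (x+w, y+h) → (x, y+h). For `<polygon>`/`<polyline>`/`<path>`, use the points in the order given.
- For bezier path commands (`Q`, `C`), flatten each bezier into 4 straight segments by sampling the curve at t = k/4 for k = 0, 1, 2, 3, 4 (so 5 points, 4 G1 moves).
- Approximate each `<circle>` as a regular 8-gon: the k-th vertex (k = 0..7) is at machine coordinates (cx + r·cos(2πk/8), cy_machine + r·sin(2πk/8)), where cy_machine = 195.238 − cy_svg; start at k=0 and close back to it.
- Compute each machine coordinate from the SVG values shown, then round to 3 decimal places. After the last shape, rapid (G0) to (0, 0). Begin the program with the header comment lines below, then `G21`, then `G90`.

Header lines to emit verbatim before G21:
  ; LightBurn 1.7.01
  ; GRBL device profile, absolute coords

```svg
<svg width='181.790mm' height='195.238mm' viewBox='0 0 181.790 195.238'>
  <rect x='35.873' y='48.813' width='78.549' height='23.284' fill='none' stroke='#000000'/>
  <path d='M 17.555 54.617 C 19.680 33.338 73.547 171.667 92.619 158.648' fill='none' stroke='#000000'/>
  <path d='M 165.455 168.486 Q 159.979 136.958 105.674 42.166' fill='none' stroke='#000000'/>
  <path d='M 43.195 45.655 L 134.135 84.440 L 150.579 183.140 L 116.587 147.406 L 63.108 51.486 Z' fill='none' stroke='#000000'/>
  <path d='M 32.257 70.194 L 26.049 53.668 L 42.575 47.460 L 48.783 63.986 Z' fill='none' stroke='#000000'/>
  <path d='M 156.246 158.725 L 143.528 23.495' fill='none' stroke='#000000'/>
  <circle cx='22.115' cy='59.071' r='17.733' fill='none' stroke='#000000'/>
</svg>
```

Since the viewBox matches the mm dimensions, user units are millimetres directly. The only transform is the Y-flip y_m = 195.238 − y_svg.

Shape 1 is a rectangle drawn with `<rect>`. Its stroke #000000 means engrave at S136, F2723. After flipping Y the toolpath is (35.873,146.425) → (114.422,146.425) → (114.422,123.141) → (35.873,123.141) → (35.873,146.425), returning to the start.

Shape 2 is a cubic bezier drawn with `<path>`. Its stroke #000000 means engrave at S136, F2723. After flipping Y the toolpath is (17.555,140.621) → (27.498,131.512) → (48.732,91.703) → (73.143,50.345) → (92.619,36.590).

Shape 3 is a quadratic bezier drawn with `<path>`. Its stroke #000000 means engrave at S136, F2723. After flipping Y the toolpath is (165.455,26.752) → (159.665,46.470) → (147.772,74.096) → (129.775,109.630) → (105.674,153.072).

Shape 4 is a closed polygon drawn with `<path>`. Its stroke #000000 means engrave at S136, F2723. After flipping Y the toolpath is (43.195,149.583) → (134.135,110.798) → (150.579,12.098) → (116.587,47.832) → (63.108,143.752) → (43.195,149.583), returning to the start.

Shape 5 is a regular polygon drawn with `<path>`. Its stroke #000000 means engrave at S136, F2723. After flipping Y the toolpath is (32.257,125.044) → (26.049,141.570) → (42.575,147.778) → (48.783,131.252) → (32.257,125.044), returning to the start.

Shape 6 is a line segment drawn with `<path>`. Its stroke #000000 means engrave at S136, F2723. After flipping Y the toolpath is (156.246,36.513) → (143.528,171.743).

Shape 7 is a circle drawn with `<circle>`. Its stroke #000000 means engrave at S136, F2723. After flipping Y the toolpath is (39.848,136.167) → (34.654,148.706) → (22.115,153.900) → (9.576,148.706) → (4.382,136.167) → (9.576,123.628) → (22.115,118.434) → (34.654,123.628) → (39.848,136.167), returning to the start.

; LightBurn 1.7.01
; GRBL device profile, absolute coords
G21
G90
G0 X35.873 Y146.425
M3 S136
G01 X114.422 Y146.425 F2723
G01 X114.422 Y123.141
G01 X35.873 Y123.141
G01 X35.873 Y146.425
M5
G0 X17.555 Y140.621
M3 S136
G01 X27.498 Y131.512 F2723
G01 X48.732 Y91.703
G01 X73.143 Y50.345
G01 X92.619 Y36.590
M5
G0 X165.455 Y26.752
M3 S136
G01 X159.665 Y46.470 F2723
G01 X147.772 Y74.096
G01 X129.775 Y109.630
G01 X105.674 Y153.072
M5
G0 X43.195 Y149.583
M3 S136
G01 X134.135 Y110.798 F2723
G01 X150.579 Y12.098
G01 X116.587 Y47.832
G01 X63.108 Y143.752
G01 X43.195 Y149.583
M5
G0 X32.257 Y125.044
M3 S136
G01 X26.049 Y141.570 F2723
G01 X42.575 Y147.778
G01 X48.783 Y131.252
G01 X32.257 Y125.044
M5
G0 X156.246 Y36.513
M3 S136
G01 X143.528 Y171.743 F2723
M5
G0 X39.848 Y136.167
M3 S136
G01 X34.654 Y148.706 F2723
G01 X22.115 Y153.900
G01 X9.576 Y148.706
G01 X4.382 Y136.167
G01 X9.576 Y123.628
G01 X22.115 Y118.434
G01 X34.654 Y123.628
G01 X39.848 Y136.167
M5
G0 X0.000 Y0.000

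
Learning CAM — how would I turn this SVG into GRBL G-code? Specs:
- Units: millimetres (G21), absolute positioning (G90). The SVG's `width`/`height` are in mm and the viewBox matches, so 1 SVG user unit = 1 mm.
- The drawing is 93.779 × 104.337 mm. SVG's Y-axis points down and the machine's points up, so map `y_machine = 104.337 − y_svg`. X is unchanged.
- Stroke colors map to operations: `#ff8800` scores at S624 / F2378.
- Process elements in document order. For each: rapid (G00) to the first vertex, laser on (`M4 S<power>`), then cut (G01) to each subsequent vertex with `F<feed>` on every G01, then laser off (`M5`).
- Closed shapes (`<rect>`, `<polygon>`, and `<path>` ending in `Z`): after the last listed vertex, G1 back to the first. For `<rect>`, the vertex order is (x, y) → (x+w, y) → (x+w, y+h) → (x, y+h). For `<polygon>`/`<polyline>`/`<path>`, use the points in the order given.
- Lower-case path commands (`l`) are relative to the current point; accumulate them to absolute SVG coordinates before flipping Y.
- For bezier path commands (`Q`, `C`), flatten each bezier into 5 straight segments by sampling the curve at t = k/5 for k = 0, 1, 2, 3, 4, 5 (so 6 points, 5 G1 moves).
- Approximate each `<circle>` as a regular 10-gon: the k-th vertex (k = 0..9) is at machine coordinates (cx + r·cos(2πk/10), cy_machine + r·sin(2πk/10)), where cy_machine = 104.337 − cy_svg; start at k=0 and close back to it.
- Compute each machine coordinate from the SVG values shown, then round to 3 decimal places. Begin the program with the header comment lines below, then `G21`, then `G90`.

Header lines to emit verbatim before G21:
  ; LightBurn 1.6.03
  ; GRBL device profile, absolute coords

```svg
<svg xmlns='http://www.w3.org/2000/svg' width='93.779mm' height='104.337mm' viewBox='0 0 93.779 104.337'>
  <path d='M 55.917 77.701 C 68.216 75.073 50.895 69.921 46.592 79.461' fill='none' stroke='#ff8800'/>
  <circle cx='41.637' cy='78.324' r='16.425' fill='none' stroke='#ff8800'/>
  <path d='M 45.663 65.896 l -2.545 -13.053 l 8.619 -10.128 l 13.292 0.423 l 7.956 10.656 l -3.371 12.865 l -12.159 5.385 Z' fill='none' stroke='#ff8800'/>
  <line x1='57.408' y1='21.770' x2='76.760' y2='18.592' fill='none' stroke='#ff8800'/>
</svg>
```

Since the viewBox matches the mm dimensions, user units are millimetres directly. The only transform is the Y-flip y_m = 104.337 − y_svg.

Shape 1 is a cubic bezier drawn with `<path>`. Its stroke #ff8800 means score at S624, F2378. After flipping Y the toolpath is (55.917,26.636) → (60.083,28.378) → (59.187,29.899) → (55.275,30.374) → (50.395,28.975) → (46.592,24.876).

Shape 2 is a circle drawn with `<circle>`. Its stroke #ff8800 means score at S624, F2378. After flipping Y the toolpath is (58.062,26.013) → (54.925,35.667) → (46.713,41.634) → (36.561,41.634) → (28.349,35.667) → (25.212,26.013) → (28.349,16.359) → (36.561,10.392) → (46.713,10.392) → (54.925,16.359) → (58.062,26.013), returning to the start.

Shape 3 is a regular polygon drawn with `<path>`. Its stroke #ff8800 means score at S624, F2378. After flipping Y the toolpath is (45.663,38.441) → (43.118,51.494) → (51.737,61.622) → (65.029,61.199) → (72.985,50.543) → (69.614,37.678) → (57.455,32.293) → (45.663,38.441), returning to the start.

Shape 4 is a line segment drawn with `<line>`. Its stroke #ff8800 means score at S624, F2378. After flipping Y the toolpath is (57.408,82.567) → (76.760,85.745).

; LightBurn 1.6.03
; GRBL device profile, absolute coords
G21
G90
G00 X55.917 Y26.636
M4 S624
G01 X60.083 Y28.378 F2378
G01 X59.187 Y29.899 F2378
G01 X55.275 Y30.374 F2378
G01 X50.395 Y28.975 F2378
G01 X46.592 Y24.876 F2378
M5
G00 X58.062 Y26.013
M4 S624
G01 X54.925 Y35.667 F2378
G01 X46.713 Y41.634 F2378
G01 X36.561 Y41.634 F2378
G01 X28.349 Y35.667 F2378
G01 X25.212 Y26.013 F2378
G01 X28.349 Y16.359 F2378
G01 X36.561 Y10.392 F2378
G01 X46.713 Y10.392 F2378
G01 X54.925 Y16.359 F2378
G01 X58.062 Y26.013 F2378
M5
G00 X45.663 Y38.441
M4 S624
G01 X43.118 Y51.494 F2378
G01 X51.737 Y61.622 F2378
G01 X65.029 Y61.199 F2378
G01 X72.985 Y50.543 F2378
G01 X69.614 Y37.678 F2378
G01 X57.455 Y32.293 F2378
G01 X45.663 Y38.441 F2378
M5
G00 X57.408 Y82.567
M4 S624
G01 X76.760 Y85.745 F2378
M5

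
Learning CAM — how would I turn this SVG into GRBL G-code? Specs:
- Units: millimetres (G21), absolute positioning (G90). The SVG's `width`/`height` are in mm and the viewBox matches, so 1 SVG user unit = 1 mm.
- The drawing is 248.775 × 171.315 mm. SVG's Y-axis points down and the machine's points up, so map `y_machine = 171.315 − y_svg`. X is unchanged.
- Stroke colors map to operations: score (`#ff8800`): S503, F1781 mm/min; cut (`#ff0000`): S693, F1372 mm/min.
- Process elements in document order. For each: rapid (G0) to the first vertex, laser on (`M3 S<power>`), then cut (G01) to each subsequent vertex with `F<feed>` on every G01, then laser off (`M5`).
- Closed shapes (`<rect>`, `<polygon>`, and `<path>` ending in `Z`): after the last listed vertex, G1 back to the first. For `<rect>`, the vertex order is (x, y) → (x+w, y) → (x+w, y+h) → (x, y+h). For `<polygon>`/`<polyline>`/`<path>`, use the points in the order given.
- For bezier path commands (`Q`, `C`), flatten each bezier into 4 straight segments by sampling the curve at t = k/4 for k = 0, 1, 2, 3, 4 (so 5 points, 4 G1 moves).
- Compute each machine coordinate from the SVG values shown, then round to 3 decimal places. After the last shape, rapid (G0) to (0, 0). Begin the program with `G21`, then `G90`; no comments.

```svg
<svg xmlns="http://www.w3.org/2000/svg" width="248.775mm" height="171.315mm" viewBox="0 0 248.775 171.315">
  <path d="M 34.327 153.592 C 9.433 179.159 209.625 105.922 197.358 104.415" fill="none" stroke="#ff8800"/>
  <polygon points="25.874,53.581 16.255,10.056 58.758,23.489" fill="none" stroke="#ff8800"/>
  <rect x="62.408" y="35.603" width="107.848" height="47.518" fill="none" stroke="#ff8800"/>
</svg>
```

G21
G90
G0 X34.327 Y17.723
M3 S503
G01 X51.023 Y14.409 F1781
G01 X111.107 Y32.159 F1781
G01 X173.559 Y54.985 F1781
G01 X197.358 Y66.900 F1781
M5
G0 X25.874 Y117.734
M3 S503
G01 X16.255 Y161.259 F1781
G01 X58.758 Y147.826 F1781
G01 X25.874 Y117.734 F1781
M5
G0 X62.408 Y135.712
M3 S503
G01 X170.256 Y135.712 F1781
G01 X170.256 Y88.194 F1781
G01 X62.408 Y88.194 F1781
G01 X62.408 Y135.712 F1781
M5
G0 X0.000 Y0.000

Since the viewBox matches the mm dimensions, user units are millimetres directly. The only transform is the Y-flip y_m = 171.315 − y_svg.

Shape 1 is a cubic bezier drawn with `<path>`. Its stroke #ff8800 means score at S503, F1781. After flipping Y the toolpath is (34.327,17.723) → (51.023,14.409) → (111.107,32.159) → (173.559,54.985) → (197.358,66.900).

Shape 2 is a regular polygon drawn with `<polygon>`. Its stroke #ff8800 means score at S503, F1781. After flipping Y the toolpath is (25.874,117.734) → (16.255,161.259) → (58.758,147.826) → (25.874,117.734), returning to the start.

Shape 3 is a rectangle drawn with `<rect>`. Its stroke #ff8800 means score at S503, F1781. After flipping Y the toolpath is (62.408,135.712) → (170.256,135.712) → (170.256,88.194) → (62.408,88.194) → (62.408,135.712), returning to the start.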